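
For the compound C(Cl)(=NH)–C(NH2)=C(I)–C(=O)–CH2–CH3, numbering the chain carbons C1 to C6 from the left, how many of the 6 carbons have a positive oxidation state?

4

Each bond to a more electronegative atom (O, N, halogen) counts +1, each bond to a less electronegative atom (H, metal, B, Si) counts −1, and each C–C bond counts 0. Tallying each carbon:
C1: 1C, 2N, 1Cl → 0 + 2 + 1 = +3
C2: 3C, 1N → 0 + 1 = +1
C3: 3C, 1I → 0 + 1 = +1
C4: 2C, 2O → 0 + 2 = +2
C5: 2C, 2H → 0 − 2 = -2
C6: 1C, 3H → 0 − 3 = -3
4 carbons (C1, C2, C3, C4) meet the condition.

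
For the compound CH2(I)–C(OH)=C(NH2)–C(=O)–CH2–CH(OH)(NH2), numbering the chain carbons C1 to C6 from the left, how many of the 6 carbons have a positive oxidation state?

Assign +1 per bond to O/N/halogen, −1 per bond to H or an electropositive element, and 0 per bond to carbon. Tallying each carbon:
C1: 1C, 2H, 1I → 0 − 2 + 1 = -1
C2: 3C, 1O → 0 + 1 = +1
C3: 3C, 1N → 0 + 1 = +1
C4: 2C, 2O → 0 + 2 = +2
C5: 2C, 2H → 0 − 2 = -2
C6: 1C, 1H, 1O, 1N → 0 − 1 + 1 + 1 = +1
4 carbons (C2, C3, C4, C6) meet the condition.

4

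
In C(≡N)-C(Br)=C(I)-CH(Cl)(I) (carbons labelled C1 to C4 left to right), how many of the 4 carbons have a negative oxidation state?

0

Tallying each carbon's bonds:
C1: 1C, 3N → 0 + 3 = +3
C2: 3C, 1Br → 0 + 1 = +1
C3: 3C, 1I → 0 + 1 = +1
C4: 1C, 1H, 1Cl, 1I → 0 − 1 + 1 + 1 = +1
0 carbons meet the condition.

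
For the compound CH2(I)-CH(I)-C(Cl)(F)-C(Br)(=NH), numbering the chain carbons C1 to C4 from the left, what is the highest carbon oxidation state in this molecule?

Tallying each carbon's bonds:
C1: 1C, 2H, 1I → 0 − 2 + 1 = -1
C2: 2C, 1H, 1I → 0 − 1 + 1 = 0
C3: 2C, 1F, 1Cl → 0 + 1 + 1 = +2
C4: 1C, 2N, 1Br → 0 + 2 + 1 = +3
The highest value is +3.

+3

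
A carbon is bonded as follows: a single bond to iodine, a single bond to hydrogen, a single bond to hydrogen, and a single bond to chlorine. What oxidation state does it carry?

0

Assign +1 per bond to O/N/halogen, −1 per bond to H or an electropositive element, and 0 per bond to carbon.
The carbon has one bond to Cl (+1), one bond to I (+1), one bond to H (-1), one bond to H (-1).
Oxidation state = +1 + 1 − 1 − 1 = 0.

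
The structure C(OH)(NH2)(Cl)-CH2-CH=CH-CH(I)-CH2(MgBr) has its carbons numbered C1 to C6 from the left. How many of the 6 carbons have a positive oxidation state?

1

Each bond to a more electronegative atom (O, N, halogen) counts +1, each bond to a less electronegative atom (H, metal, B, Si) counts −1, and each C–C bond counts 0. Tallying each carbon:
C1: 1C, 1O, 1N, 1Cl → 0 + 1 + 1 + 1 = +3
C2: 2C, 2H → 0 − 2 = -2
C3: 3C, 1H → 0 − 1 = -1
C4: 3C, 1H → 0 − 1 = -1
C5: 2C, 1H, 1I → 0 − 1 + 1 = 0
C6: 1C, 2H, 1Mg → 0 − 2 − 1 = -3
1 carbon (C1) meets the condition.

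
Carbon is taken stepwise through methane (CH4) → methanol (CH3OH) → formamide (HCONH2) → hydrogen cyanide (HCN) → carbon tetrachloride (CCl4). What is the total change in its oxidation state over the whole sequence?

Carbon oxidation states along the series — methane: -4, methanol: -2, formamide: +2, hydrogen cyanide: +2, carbon tetrachloride: +4.
Net change = +4 − (-4) = +8.

+8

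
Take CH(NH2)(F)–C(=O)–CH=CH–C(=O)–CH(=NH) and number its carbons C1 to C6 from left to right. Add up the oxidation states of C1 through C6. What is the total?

Tallying each carbon's bonds:
C1: 1C, 1H, 1N, 1F → 0 − 1 + 1 + 1 = +1
C2: 2C, 2O → 0 + 2 = +2
C3: 3C, 1H → 0 − 1 = -1
C4: 3C, 1H → 0 − 1 = -1
C5: 2C, 2O → 0 + 2 = +2
C6: 1C, 1H, 2N → 0 − 1 + 2 = +1
Sum = +1 + 2 − 1 − 1 + 2 + 1 = +4.

+4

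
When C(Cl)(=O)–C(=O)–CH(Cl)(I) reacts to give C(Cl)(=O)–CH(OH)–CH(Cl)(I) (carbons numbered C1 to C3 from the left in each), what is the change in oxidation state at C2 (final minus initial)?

Before: C2 has 2 bonds to C, 2 bonds to O → oxidation state +2.
After: C2 has 2 bonds to C, 1 bond to H, 1 bond to O → oxidation state 0.
Δ = 0 − (+2) = -2, so this is a reduction at C2.

-2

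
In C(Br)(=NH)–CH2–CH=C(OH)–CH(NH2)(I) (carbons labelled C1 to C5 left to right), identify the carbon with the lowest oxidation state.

Tallying each carbon's bonds:
C1: 1C, 2N, 1Br → 0 + 2 + 1 = +3
C2: 2C, 2H → 0 − 2 = -2
C3: 3C, 1H → 0 − 1 = -1
C4: 3C, 1O → 0 + 1 = +1
C5: 1C, 1H, 1N, 1I → 0 − 1 + 1 + 1 = +1
The most reduced carbon is C2 at -2.

C2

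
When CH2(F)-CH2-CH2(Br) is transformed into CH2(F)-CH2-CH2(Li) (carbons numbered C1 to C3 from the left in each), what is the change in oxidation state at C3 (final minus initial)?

-2

Before: C3 has 1 bond to C, 2 bonds to H, 1 bond to Br → oxidation state -1.
After: C3 has 1 bond to C, 2 bonds to H, 1 bond to Li → oxidation state -3.
Δ = -3 − (-1) = -2, so this is a reduction at C3.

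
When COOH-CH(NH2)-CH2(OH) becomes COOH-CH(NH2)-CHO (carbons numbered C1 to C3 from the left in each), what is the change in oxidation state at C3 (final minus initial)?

Before: C3 has 1 bond to C, 2 bonds to H, 1 bond to O → oxidation state -1.
After: C3 has 1 bond to C, 1 bond to H, 2 bonds to O → oxidation state +1.
Δ = +1 − (-1) = +2, so this is an oxidation at C3.

+2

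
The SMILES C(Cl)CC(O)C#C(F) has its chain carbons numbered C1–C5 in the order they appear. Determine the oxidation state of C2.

Each bond to a more electronegative atom (O, N, halogen) counts +1, each bond to a less electronegative atom (H, metal, B, Si) counts −1, and each C–C bond counts 0.
C2 has one bond to C (0), one bond to C (0), one bond to H (-1), one bond to H (-1).
Oxidation state = 0 + 0 − 1 − 1 = -2.

-2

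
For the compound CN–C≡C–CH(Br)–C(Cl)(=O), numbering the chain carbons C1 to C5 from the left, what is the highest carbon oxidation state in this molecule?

+3

Tallying each carbon's bonds:
C1: 1C, 3N → 0 + 3 = +3
C2: 4C → 0 = 0
C3: 4C → 0 = 0
C4: 2C, 1H, 1Br → 0 − 1 + 1 = 0
C5: 1C, 2O, 1Cl → 0 + 2 + 1 = +3
The highest value is +3.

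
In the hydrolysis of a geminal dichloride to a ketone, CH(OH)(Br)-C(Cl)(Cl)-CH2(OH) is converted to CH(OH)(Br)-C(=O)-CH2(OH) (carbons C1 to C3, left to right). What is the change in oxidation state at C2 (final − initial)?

Before: C2 has 2 bonds to C, 2 bonds to Cl → oxidation state +2.
After: C2 has 2 bonds to C, 2 bonds to O → oxidation state +2.
Δ = +2 − (+2) = 0, so no net redox change at C2.

0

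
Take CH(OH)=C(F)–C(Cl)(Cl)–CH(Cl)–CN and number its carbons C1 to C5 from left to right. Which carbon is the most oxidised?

Count +1 for every bond to an atom more electronegative than carbon and −1 for every bond to one less electronegative; C–C bonds are 0. Tallying each carbon:
C1: 2C, 1H, 1O → 0 − 1 + 1 = 0
C2: 3C, 1F → 0 + 1 = +1
C3: 2C, 2Cl → 0 + 2 = +2
C4: 2C, 1H, 1Cl → 0 − 1 + 1 = 0
C5: 1C, 3N → 0 + 3 = +3
The most oxidised carbon is C5 at +3.

C5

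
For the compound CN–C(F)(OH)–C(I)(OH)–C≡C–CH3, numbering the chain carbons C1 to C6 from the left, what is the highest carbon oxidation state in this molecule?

Tallying each carbon's bonds:
C1: 1C, 3N → 0 + 3 = +3
C2: 2C, 1O, 1F → 0 + 1 + 1 = +2
C3: 2C, 1O, 1I → 0 + 1 + 1 = +2
C4: 4C → 0 = 0
C5: 4C → 0 = 0
C6: 1C, 3H → 0 − 3 = -3
The highest value is +3.

+3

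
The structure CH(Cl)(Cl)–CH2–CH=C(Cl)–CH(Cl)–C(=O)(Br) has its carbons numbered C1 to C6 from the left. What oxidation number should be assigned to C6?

Assign +1 per bond to O/N/halogen, −1 per bond to H or an electropositive element, and 0 per bond to carbon.
C6 has one bond to C (0), a double bond to O (2×+1 = +2), one bond to Br (+1).
Oxidation state = 0 + 2 + 1 = +3.

+3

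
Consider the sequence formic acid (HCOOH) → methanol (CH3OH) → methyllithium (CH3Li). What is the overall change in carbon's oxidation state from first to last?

Carbon oxidation states along the series — formic acid: +2, methanol: -2, methyllithium: -4.
Net change = -4 − (+2) = -6.

-6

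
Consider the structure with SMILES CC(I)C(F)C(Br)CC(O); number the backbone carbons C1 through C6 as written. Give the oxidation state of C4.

Assign +1 per bond to O/N/halogen, −1 per bond to H or an electropositive element, and 0 per bond to carbon.
C4 has one bond to C (0), one bond to C (0), one bond to H (-1), one bond to Br (+1).
Oxidation state = 0 + 0 − 1 + 1 = 0.

0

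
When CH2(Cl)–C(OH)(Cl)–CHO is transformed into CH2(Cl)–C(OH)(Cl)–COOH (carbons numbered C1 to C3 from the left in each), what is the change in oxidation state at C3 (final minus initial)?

Before: C3 has 1 bond to C, 1 bond to H, 2 bonds to O → oxidation state +1.
After: C3 has 1 bond to C, 3 bonds to O → oxidation state +3.
Δ = +3 − (+1) = +2, so this is an oxidation at C3.

+2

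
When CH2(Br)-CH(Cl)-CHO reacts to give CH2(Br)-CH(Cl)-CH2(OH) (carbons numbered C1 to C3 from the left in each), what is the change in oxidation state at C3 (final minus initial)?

Before: C3 has 1 bond to C, 1 bond to H, 2 bonds to O → oxidation state +1.
After: C3 has 1 bond to C, 2 bonds to H, 1 bond to O → oxidation state -1.
Δ = -1 − (+1) = -2, so this is a reduction at C3.

-2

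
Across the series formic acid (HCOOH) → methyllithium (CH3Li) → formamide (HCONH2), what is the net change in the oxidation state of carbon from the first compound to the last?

0

Carbon oxidation states along the series — formic acid: +2, methyllithium: -4, formamide: +2.
Net change = +2 − (+2) = 0.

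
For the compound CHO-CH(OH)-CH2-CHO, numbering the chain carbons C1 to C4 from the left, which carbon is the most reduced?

Assign +1 per bond to O/N/halogen, −1 per bond to H or an electropositive element, and 0 per bond to carbon. Tallying each carbon:
C1: 1C, 1H, 2O → 0 − 1 + 2 = +1
C2: 2C, 1H, 1O → 0 − 1 + 1 = 0
C3: 2C, 2H → 0 − 2 = -2
C4: 1C, 1H, 2O → 0 − 1 + 2 = +1
The most reduced carbon is C3 at -2.

C3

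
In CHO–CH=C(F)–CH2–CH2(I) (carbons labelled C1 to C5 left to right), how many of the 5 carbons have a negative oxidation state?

Bonds to more-electronegative neighbours contribute +1 each, bonds to H or metals contribute −1 each, and C–C bonds contribute 0. Tallying each carbon:
C1: 1C, 1H, 2O → 0 − 1 + 2 = +1
C2: 3C, 1H → 0 − 1 = -1
C3: 3C, 1F → 0 + 1 = +1
C4: 2C, 2H → 0 − 2 = -2
C5: 1C, 2H, 1I → 0 − 2 + 1 = -1
3 carbons (C2, C4, C5) meet the condition.

3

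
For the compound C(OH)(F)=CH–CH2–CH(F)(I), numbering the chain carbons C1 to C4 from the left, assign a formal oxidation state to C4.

C4 has one bond to C (0), one bond to F (+1), one bond to I (+1), one bond to H (-1).
Oxidation state = 0 + 1 + 1 − 1 = +1.

+1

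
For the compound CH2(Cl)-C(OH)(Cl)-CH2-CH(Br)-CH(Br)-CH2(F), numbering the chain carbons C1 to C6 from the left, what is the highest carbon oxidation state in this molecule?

+2

Count +1 for every bond to an atom more electronegative than carbon and −1 for every bond to one less electronegative; C–C bonds are 0. Tallying each carbon:
C1: 1C, 2H, 1Cl → 0 − 2 + 1 = -1
C2: 2C, 1O, 1Cl → 0 + 1 + 1 = +2
C3: 2C, 2H → 0 − 2 = -2
C4: 2C, 1H, 1Br → 0 − 1 + 1 = 0
C5: 2C, 1H, 1Br → 0 − 1 + 1 = 0
C6: 1C, 2H, 1F → 0 − 2 + 1 = -1
The highest value is +2.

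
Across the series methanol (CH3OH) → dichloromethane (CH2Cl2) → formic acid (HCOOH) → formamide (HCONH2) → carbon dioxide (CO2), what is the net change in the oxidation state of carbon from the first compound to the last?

+6

Carbon oxidation states along the series — methanol: -2, dichloromethane: 0, formic acid: +2, formamide: +2, carbon dioxide: +4.
Net change = +4 − (-2) = +6.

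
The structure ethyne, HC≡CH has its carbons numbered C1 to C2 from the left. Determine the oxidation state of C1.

-1

C1 has one bond to H (-1), a triple bond to C (3×0 = 0).
Oxidation state = -1 + 0 = -1.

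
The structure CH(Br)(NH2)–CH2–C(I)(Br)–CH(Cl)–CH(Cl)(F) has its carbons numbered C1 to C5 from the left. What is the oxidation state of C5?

+1

C5 has one bond to C (0), one bond to H (-1), one bond to Cl (+1), one bond to F (+1).
Oxidation state = 0 − 1 + 1 + 1 = +1.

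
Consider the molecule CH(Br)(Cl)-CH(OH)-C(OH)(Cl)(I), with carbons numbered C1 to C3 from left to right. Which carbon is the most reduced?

C2

Tallying each carbon's bonds:
C1: 1C, 1H, 1Cl, 1Br → 0 − 1 + 1 + 1 = +1
C2: 2C, 1H, 1O → 0 − 1 + 1 = 0
C3: 1C, 1O, 1Cl, 1I → 0 + 1 + 1 + 1 = +3
The most reduced carbon is C2 at 0.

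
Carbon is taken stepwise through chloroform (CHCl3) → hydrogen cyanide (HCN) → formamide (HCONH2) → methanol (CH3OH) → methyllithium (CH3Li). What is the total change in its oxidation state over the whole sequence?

Carbon oxidation states along the series — chloroform: +2, hydrogen cyanide: +2, formamide: +2, methanol: -2, methyllithium: -4.
Net change = -4 − (+2) = -6.

-6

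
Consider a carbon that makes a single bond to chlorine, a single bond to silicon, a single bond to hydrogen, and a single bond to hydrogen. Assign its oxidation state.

Count +1 for every bond to an atom more electronegative than carbon and −1 for every bond to one less electronegative; C–C bonds are 0.
The carbon has one bond to Si (-1), one bond to H (-1), one bond to H (-1), one bond to Cl (+1).
Oxidation state = -1 − 1 − 1 + 1 = -2.

-2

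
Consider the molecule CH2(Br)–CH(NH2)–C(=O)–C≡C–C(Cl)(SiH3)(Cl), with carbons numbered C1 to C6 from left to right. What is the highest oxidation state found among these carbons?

Bonds to more-electronegative neighbours contribute +1 each, bonds to H or metals contribute −1 each, and C–C bonds contribute 0. Tallying each carbon:
C1: 1C, 2H, 1Br → 0 − 2 + 1 = -1
C2: 2C, 1H, 1N → 0 − 1 + 1 = 0
C3: 2C, 2O → 0 + 2 = +2
C4: 4C → 0 = 0
C5: 4C → 0 = 0
C6: 1C, 2Cl, 1Si → 0 + 2 − 1 = +1
The highest value is +2.

+2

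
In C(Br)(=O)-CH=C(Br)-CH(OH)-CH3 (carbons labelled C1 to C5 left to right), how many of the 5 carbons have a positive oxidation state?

Tallying each carbon's bonds:
C1: 1C, 2O, 1Br → 0 + 2 + 1 = +3
C2: 3C, 1H → 0 − 1 = -1
C3: 3C, 1Br → 0 + 1 = +1
C4: 2C, 1H, 1O → 0 − 1 + 1 = 0
C5: 1C, 3H → 0 − 3 = -3
2 carbons (C1, C3) meet the condition.

2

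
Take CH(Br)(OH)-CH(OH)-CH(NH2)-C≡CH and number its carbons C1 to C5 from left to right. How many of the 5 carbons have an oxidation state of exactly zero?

3

Tallying each carbon's bonds:
C1: 1C, 1H, 1O, 1Br → 0 − 1 + 1 + 1 = +1
C2: 2C, 1H, 1O → 0 − 1 + 1 = 0
C3: 2C, 1H, 1N → 0 − 1 + 1 = 0
C4: 4C → 0 = 0
C5: 3C, 1H → 0 − 1 = -1
3 carbons (C2, C3, C4) meet the condition.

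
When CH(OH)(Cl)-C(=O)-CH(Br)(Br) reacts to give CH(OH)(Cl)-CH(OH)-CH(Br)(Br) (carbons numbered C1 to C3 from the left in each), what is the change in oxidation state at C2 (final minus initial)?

Before: C2 has 2 bonds to C, 2 bonds to O → oxidation state +2.
After: C2 has 2 bonds to C, 1 bond to H, 1 bond to O → oxidation state 0.
Δ = 0 − (+2) = -2, so this is a reduction at C2.

-2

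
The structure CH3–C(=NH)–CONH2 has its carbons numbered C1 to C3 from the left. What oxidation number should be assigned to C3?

+3

Bonds to more-electronegative neighbours contribute +1 each, bonds to H or metals contribute −1 each, and C–C bonds contribute 0.
C3 has one bond to C (0), one bond to N (+1), a double bond to O (2×+1 = +2).
Oxidation state = 0 + 1 + 2 = +3.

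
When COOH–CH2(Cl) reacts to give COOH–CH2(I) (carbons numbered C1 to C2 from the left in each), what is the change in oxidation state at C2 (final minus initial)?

Before: C2 has 1 bond to C, 2 bonds to H, 1 bond to Cl → oxidation state -1.
After: C2 has 1 bond to C, 2 bonds to H, 1 bond to I → oxidation state -1.
Δ = -1 − (-1) = 0, so no net redox change at C2.

0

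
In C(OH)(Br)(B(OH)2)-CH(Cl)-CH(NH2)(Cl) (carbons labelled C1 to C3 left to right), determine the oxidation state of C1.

Count +1 for every bond to an atom more electronegative than carbon and −1 for every bond to one less electronegative; C–C bonds are 0.
C1 has one bond to C (0), one bond to O (+1), one bond to Br (+1), one bond to B (-1).
Oxidation state = 0 + 1 + 1 − 1 = +1.

+1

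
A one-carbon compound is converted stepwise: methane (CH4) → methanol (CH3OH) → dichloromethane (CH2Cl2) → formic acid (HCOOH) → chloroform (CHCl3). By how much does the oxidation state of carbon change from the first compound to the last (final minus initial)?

Carbon oxidation states along the series — methane: -4, methanol: -2, dichloromethane: 0, formic acid: +2, chloroform: +2.
Net change = +2 − (-4) = +6.

+6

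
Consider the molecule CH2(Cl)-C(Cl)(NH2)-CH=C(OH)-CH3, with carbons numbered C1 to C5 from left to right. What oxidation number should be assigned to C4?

+1

Bonds to more-electronegative neighbours contribute +1 each, bonds to H or metals contribute −1 each, and C–C bonds contribute 0.
C4 has a double bond to C (2×0 = 0), one bond to C (0), one bond to O (+1).
Oxidation state = 0 + 0 + 1 = +1.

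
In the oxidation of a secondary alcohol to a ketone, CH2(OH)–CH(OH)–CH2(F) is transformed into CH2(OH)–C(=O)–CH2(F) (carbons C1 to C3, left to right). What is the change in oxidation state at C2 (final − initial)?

+2

Before: C2 has 2 bonds to C, 1 bond to H, 1 bond to O → oxidation state 0.
After: C2 has 2 bonds to C, 2 bonds to O → oxidation state +2.
Δ = +2 − (0) = +2, so this is an oxidation at C2.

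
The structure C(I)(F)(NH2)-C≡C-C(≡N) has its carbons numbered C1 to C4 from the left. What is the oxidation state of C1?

+3

Each bond to a more electronegative atom (O, N, halogen) counts +1, each bond to a less electronegative atom (H, metal, B, Si) counts −1, and each C–C bond counts 0.
C1 has one bond to C (0), one bond to I (+1), one bond to F (+1), one bond to N (+1).
Oxidation state = 0 + 1 + 1 + 1 = +3.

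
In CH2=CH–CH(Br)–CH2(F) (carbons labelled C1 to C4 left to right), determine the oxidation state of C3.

0

Assign +1 per bond to O/N/halogen, −1 per bond to H or an electropositive element, and 0 per bond to carbon.
C3 has one bond to C (0), one bond to C (0), one bond to H (-1), one bond to Br (+1).
Oxidation state = 0 + 0 − 1 + 1 = 0.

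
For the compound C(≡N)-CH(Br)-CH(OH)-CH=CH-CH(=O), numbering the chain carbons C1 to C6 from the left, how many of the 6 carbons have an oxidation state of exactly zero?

Tallying each carbon's bonds:
C1: 1C, 3N → 0 + 3 = +3
C2: 2C, 1H, 1Br → 0 − 1 + 1 = 0
C3: 2C, 1H, 1O → 0 − 1 + 1 = 0
C4: 3C, 1H → 0 − 1 = -1
C5: 3C, 1H → 0 − 1 = -1
C6: 1C, 1H, 2O → 0 − 1 + 2 = +1
2 carbons (C2, C3) meet the condition.

2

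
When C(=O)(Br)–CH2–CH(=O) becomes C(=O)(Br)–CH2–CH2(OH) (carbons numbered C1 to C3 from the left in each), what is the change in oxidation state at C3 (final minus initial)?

-2

Before: C3 has 1 bond to C, 1 bond to H, 2 bonds to O → oxidation state +1.
After: C3 has 1 bond to C, 2 bonds to H, 1 bond to O → oxidation state -1.
Δ = -1 − (+1) = -2, so this is a reduction at C3.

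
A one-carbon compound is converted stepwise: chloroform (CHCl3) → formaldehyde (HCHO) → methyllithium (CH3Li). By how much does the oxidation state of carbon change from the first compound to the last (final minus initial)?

Carbon oxidation states along the series — chloroform: +2, formaldehyde: 0, methyllithium: -4.
Net change = -4 − (+2) = -6.

-6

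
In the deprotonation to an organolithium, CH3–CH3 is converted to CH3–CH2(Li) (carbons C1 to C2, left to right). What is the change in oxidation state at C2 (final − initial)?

Before: C2 has 1 bond to C, 3 bonds to H → oxidation state -3.
After: C2 has 1 bond to C, 2 bonds to H, 1 bond to Li → oxidation state -3.
Δ = -3 − (-3) = 0, so no net redox change at C2.

0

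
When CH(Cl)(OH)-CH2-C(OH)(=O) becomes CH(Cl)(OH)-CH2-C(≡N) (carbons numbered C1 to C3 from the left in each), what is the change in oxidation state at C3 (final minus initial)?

Before: C3 has 1 bond to C, 3 bonds to O → oxidation state +3.
After: C3 has 1 bond to C, 3 bonds to N → oxidation state +3.
Δ = +3 − (+3) = 0, so no net redox change at C3.

0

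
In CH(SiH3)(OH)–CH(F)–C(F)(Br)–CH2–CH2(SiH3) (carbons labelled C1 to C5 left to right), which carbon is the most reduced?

Bonds to more-electronegative neighbours contribute +1 each, bonds to H or metals contribute −1 each, and C–C bonds contribute 0. Tallying each carbon:
C1: 1C, 1H, 1O, 1Si → 0 − 1 + 1 − 1 = -1
C2: 2C, 1H, 1F → 0 − 1 + 1 = 0
C3: 2C, 1F, 1Br → 0 + 1 + 1 = +2
C4: 2C, 2H → 0 − 2 = -2
C5: 1C, 2H, 1Si → 0 − 2 − 1 = -3
The most reduced carbon is C5 at -3.

C5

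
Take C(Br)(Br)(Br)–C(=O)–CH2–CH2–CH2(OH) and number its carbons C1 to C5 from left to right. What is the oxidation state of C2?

+2

Each bond to a more electronegative atom (O, N, halogen) counts +1, each bond to a less electronegative atom (H, metal, B, Si) counts −1, and each C–C bond counts 0.
C2 has one bond to C (0), one bond to C (0), a double bond to O (2×+1 = +2).
Oxidation state = 0 + 0 + 2 = +2.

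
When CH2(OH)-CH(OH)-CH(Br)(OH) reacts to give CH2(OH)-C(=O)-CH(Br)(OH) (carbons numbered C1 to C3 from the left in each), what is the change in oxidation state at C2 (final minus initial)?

Before: C2 has 2 bonds to C, 1 bond to H, 1 bond to O → oxidation state 0.
After: C2 has 2 bonds to C, 2 bonds to O → oxidation state +2.
Δ = +2 − (0) = +2, so this is an oxidation at C2.

+2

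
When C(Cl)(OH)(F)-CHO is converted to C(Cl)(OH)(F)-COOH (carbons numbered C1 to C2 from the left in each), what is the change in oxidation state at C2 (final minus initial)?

Before: C2 has 1 bond to C, 1 bond to H, 2 bonds to O → oxidation state +1.
After: C2 has 1 bond to C, 3 bonds to O → oxidation state +3.
Δ = +3 − (+1) = +2, so this is an oxidation at C2.

+2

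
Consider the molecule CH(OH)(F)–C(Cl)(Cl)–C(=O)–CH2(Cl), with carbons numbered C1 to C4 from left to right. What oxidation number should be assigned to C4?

Assign +1 per bond to O/N/halogen, −1 per bond to H or an electropositive element, and 0 per bond to carbon.
C4 has one bond to C (0), one bond to Cl (+1), one bond to H (-1), one bond to H (-1).
Oxidation state = 0 + 1 − 1 − 1 = -1.

-1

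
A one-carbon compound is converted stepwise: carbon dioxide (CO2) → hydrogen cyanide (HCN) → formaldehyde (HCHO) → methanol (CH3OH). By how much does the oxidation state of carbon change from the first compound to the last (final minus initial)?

Carbon oxidation states along the series — carbon dioxide: +4, hydrogen cyanide: +2, formaldehyde: 0, methanol: -2.
Net change = -2 − (+4) = -6.

-6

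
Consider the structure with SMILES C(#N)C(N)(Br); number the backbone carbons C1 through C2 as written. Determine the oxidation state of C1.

+3

C1 has one bond to C (0), a triple bond to N (3×+1 = +3).
Oxidation state = 0 + 3 = +3.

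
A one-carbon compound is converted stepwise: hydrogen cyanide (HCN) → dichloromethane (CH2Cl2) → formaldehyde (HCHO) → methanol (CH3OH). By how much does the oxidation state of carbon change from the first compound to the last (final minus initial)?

Carbon oxidation states along the series — hydrogen cyanide: +2, dichloromethane: 0, formaldehyde: 0, methanol: -2.
Net change = -2 − (+2) = -4.

-4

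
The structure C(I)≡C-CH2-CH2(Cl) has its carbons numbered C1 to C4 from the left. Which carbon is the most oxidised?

C1

Each bond to a more electronegative atom (O, N, halogen) counts +1, each bond to a less electronegative atom (H, metal, B, Si) counts −1, and each C–C bond counts 0. Tallying each carbon:
C1: 3C, 1I → 0 + 1 = +1
C2: 4C → 0 = 0
C3: 2C, 2H → 0 − 2 = -2
C4: 1C, 2H, 1Cl → 0 − 2 + 1 = -1
The most oxidised carbon is C1 at +1.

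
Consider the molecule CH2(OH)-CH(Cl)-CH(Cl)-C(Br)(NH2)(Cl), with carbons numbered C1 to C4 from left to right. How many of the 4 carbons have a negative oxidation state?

Tallying each carbon's bonds:
C1: 1C, 2H, 1O → 0 − 2 + 1 = -1
C2: 2C, 1H, 1Cl → 0 − 1 + 1 = 0
C3: 2C, 1H, 1Cl → 0 − 1 + 1 = 0
C4: 1C, 1N, 1Cl, 1Br → 0 + 1 + 1 + 1 = +3
1 carbon (C1) meets the condition.

1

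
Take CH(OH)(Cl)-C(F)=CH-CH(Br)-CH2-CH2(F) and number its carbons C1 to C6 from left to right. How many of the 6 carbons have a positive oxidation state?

Tallying each carbon's bonds:
C1: 1C, 1H, 1O, 1Cl → 0 − 1 + 1 + 1 = +1
C2: 3C, 1F → 0 + 1 = +1
C3: 3C, 1H → 0 − 1 = -1
C4: 2C, 1H, 1Br → 0 − 1 + 1 = 0
C5: 2C, 2H → 0 − 2 = -2
C6: 1C, 2H, 1F → 0 − 2 + 1 = -1
2 carbons (C1, C2) meet the condition.

2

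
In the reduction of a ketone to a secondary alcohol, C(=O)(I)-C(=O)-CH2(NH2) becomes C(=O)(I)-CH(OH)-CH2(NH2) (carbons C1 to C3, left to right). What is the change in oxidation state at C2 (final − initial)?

Before: C2 has 2 bonds to C, 2 bonds to O → oxidation state +2.
After: C2 has 2 bonds to C, 1 bond to H, 1 bond to O → oxidation state 0.
Δ = 0 − (+2) = -2, so this is a reduction at C2.

-2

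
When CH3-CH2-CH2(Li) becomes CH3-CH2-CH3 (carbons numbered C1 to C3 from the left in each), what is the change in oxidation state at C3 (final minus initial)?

0

Before: C3 has 1 bond to C, 2 bonds to H, 1 bond to Li → oxidation state -3.
After: C3 has 1 bond to C, 3 bonds to H → oxidation state -3.
Δ = -3 − (-3) = 0, so no net redox change at C3.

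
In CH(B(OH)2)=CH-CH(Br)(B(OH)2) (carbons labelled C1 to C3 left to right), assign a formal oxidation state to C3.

-1

Count +1 for every bond to an atom more electronegative than carbon and −1 for every bond to one less electronegative; C–C bonds are 0.
C3 has one bond to C (0), one bond to Br (+1), one bond to H (-1), one bond to B (-1).
Oxidation state = 0 + 1 − 1 − 1 = -1.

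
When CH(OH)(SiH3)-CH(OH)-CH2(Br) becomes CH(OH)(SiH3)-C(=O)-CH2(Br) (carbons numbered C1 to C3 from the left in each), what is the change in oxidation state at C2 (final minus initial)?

Before: C2 has 2 bonds to C, 1 bond to H, 1 bond to O → oxidation state 0.
After: C2 has 2 bonds to C, 2 bonds to O → oxidation state +2.
Δ = +2 − (0) = +2, so this is an oxidation at C2.

+2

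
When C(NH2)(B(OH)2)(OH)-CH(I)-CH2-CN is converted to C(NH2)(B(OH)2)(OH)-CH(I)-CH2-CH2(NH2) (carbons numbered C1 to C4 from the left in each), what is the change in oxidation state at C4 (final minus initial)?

-4

Before: C4 has 1 bond to C, 3 bonds to N → oxidation state +3.
After: C4 has 1 bond to C, 2 bonds to H, 1 bond to N → oxidation state -1.
Δ = -1 − (+3) = -4, so this is a reduction at C4.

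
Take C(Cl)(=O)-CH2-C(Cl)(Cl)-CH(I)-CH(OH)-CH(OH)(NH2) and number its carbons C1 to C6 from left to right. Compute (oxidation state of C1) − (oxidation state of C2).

C1: 1C, 2O, 1Cl → 0 + 2 + 1 = +3
C2: 2C, 2H → 0 − 2 = -2
Difference: +3 − (-2) = +5.

+5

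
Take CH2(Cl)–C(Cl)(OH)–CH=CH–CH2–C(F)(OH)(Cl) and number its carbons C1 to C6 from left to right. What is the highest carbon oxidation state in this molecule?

+3

Tallying each carbon's bonds:
C1: 1C, 2H, 1Cl → 0 − 2 + 1 = -1
C2: 2C, 1O, 1Cl → 0 + 1 + 1 = +2
C3: 3C, 1H → 0 − 1 = -1
C4: 3C, 1H → 0 − 1 = -1
C5: 2C, 2H → 0 − 2 = -2
C6: 1C, 1O, 1F, 1Cl → 0 + 1 + 1 + 1 = +3
The highest value is +3.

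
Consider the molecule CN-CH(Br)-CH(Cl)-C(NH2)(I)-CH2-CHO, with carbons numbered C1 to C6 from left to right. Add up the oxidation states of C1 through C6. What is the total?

+4

Assign +1 per bond to O/N/halogen, −1 per bond to H or an electropositive element, and 0 per bond to carbon. Tallying each carbon:
C1: 1C, 3N → 0 + 3 = +3
C2: 2C, 1H, 1Br → 0 − 1 + 1 = 0
C3: 2C, 1H, 1Cl → 0 − 1 + 1 = 0
C4: 2C, 1N, 1I → 0 + 1 + 1 = +2
C5: 2C, 2H → 0 − 2 = -2
C6: 1C, 1H, 2O → 0 − 1 + 2 = +1
Sum = +3 + 0 + 0 + 2 − 2 + 1 = +4.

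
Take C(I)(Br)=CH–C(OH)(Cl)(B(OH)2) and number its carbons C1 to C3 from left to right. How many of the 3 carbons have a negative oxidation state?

Bonds to more-electronegative neighbours contribute +1 each, bonds to H or metals contribute −1 each, and C–C bonds contribute 0. Tallying each carbon:
C1: 2C, 1Br, 1I → 0 + 1 + 1 = +2
C2: 3C, 1H → 0 − 1 = -1
C3: 1C, 1O, 1Cl, 1B → 0 + 1 + 1 − 1 = +1
1 carbon (C2) meets the condition.

1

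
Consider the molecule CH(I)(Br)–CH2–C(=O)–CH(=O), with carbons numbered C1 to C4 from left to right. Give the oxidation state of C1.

+1

Bonds to more-electronegative neighbours contribute +1 each, bonds to H or metals contribute −1 each, and C–C bonds contribute 0.
C1 has one bond to C (0), one bond to H (-1), one bond to I (+1), one bond to Br (+1).
Oxidation state = 0 − 1 + 1 + 1 = +1.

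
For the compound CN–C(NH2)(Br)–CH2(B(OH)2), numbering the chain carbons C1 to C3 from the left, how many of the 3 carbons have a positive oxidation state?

2

Tallying each carbon's bonds:
C1: 1C, 3N → 0 + 3 = +3
C2: 2C, 1N, 1Br → 0 + 1 + 1 = +2
C3: 1C, 2H, 1B → 0 − 2 − 1 = -3
2 carbons (C1, C2) meet the condition.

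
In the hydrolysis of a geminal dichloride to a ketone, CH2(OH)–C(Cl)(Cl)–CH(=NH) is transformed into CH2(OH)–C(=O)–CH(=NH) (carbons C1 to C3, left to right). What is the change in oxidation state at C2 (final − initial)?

0

Before: C2 has 2 bonds to C, 2 bonds to Cl → oxidation state +2.
After: C2 has 2 bonds to C, 2 bonds to O → oxidation state +2.
Δ = +2 − (+2) = 0, so no net redox change at C2.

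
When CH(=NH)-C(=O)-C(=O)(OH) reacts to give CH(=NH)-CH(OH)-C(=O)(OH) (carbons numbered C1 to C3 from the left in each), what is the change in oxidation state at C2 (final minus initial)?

-2

Before: C2 has 2 bonds to C, 2 bonds to O → oxidation state +2.
After: C2 has 2 bonds to C, 1 bond to H, 1 bond to O → oxidation state 0.
Δ = 0 − (+2) = -2, so this is a reduction at C2.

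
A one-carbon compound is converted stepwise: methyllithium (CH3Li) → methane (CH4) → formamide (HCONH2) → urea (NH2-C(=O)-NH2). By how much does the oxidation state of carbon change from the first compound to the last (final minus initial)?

Carbon oxidation states along the series — methyllithium: -4, methane: -4, formamide: +2, urea: +4.
Net change = +4 − (-4) = +8.

+8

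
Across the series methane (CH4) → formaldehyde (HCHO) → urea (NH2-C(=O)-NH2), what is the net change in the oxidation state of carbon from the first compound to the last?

Carbon oxidation states along the series — methane: -4, formaldehyde: 0, urea: +4.
Net change = +4 − (-4) = +8.

+8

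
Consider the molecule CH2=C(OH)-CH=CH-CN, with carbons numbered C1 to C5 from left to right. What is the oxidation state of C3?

Assign +1 per bond to O/N/halogen, −1 per bond to H or an electropositive element, and 0 per bond to carbon.
C3 has one bond to C (0), a double bond to C (2×0 = 0), one bond to H (-1).
Oxidation state = 0 + 0 − 1 = -1.

-1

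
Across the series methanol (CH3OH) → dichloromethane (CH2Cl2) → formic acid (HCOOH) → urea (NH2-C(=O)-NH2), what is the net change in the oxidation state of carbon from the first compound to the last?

Carbon oxidation states along the series — methanol: -2, dichloromethane: 0, formic acid: +2, urea: +4.
Net change = +4 − (-2) = +6.

+6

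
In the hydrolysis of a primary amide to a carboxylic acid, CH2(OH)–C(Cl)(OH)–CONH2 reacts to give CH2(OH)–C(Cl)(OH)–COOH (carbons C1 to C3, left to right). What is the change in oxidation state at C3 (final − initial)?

0

Before: C3 has 1 bond to C, 2 bonds to O, 1 bond to N → oxidation state +3.
After: C3 has 1 bond to C, 3 bonds to O → oxidation state +3.
Δ = +3 − (+3) = 0, so no net redox change at C3.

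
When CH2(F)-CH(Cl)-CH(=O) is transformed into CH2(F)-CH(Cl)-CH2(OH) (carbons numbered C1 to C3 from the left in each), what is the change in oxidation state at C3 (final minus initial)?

-2

Before: C3 has 1 bond to C, 1 bond to H, 2 bonds to O → oxidation state +1.
After: C3 has 1 bond to C, 2 bonds to H, 1 bond to O → oxidation state -1.
Δ = -1 − (+1) = -2, so this is a reduction at C3.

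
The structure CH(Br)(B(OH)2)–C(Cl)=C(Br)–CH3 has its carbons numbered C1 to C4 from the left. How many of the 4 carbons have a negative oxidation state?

Each bond to a more electronegative atom (O, N, halogen) counts +1, each bond to a less electronegative atom (H, metal, B, Si) counts −1, and each C–C bond counts 0. Tallying each carbon:
C1: 1C, 1H, 1Br, 1B → 0 − 1 + 1 − 1 = -1
C2: 3C, 1Cl → 0 + 1 = +1
C3: 3C, 1Br → 0 + 1 = +1
C4: 1C, 3H → 0 − 3 = -3
2 carbons (C1, C4) meet the condition.

2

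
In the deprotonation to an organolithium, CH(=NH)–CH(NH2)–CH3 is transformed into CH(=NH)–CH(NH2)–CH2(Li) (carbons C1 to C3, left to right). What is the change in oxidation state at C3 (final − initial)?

0

Before: C3 has 1 bond to C, 3 bonds to H → oxidation state -3.
After: C3 has 1 bond to C, 2 bonds to H, 1 bond to Li → oxidation state -3.
Δ = -3 − (-3) = 0, so no net redox change at C3.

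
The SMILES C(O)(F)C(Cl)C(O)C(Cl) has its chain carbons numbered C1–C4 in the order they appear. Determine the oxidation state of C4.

Assign +1 per bond to O/N/halogen, −1 per bond to H or an electropositive element, and 0 per bond to carbon.
C4 has one bond to C (0), one bond to H (-1), one bond to H (-1), one bond to Cl (+1).
Oxidation state = 0 − 1 − 1 + 1 = -1.

-1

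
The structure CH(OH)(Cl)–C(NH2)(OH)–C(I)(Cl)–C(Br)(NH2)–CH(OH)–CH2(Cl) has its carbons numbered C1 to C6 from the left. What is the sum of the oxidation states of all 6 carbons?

Tallying each carbon's bonds:
C1: 1C, 1H, 1O, 1Cl → 0 − 1 + 1 + 1 = +1
C2: 2C, 1O, 1N → 0 + 1 + 1 = +2
C3: 2C, 1Cl, 1I → 0 + 1 + 1 = +2
C4: 2C, 1N, 1Br → 0 + 1 + 1 = +2
C5: 2C, 1H, 1O → 0 − 1 + 1 = 0
C6: 1C, 2H, 1Cl → 0 − 2 + 1 = -1
Sum = +1 + 2 + 2 + 2 + 0 − 1 = +6.

+6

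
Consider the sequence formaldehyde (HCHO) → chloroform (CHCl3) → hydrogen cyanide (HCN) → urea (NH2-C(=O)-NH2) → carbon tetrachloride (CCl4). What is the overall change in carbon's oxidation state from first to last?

+4

Carbon oxidation states along the series — formaldehyde: 0, chloroform: +2, hydrogen cyanide: +2, urea: +4, carbon tetrachloride: +4.
Net change = +4 − (0) = +4.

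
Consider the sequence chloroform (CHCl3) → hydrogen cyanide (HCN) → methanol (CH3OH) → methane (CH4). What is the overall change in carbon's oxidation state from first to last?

Carbon oxidation states along the series — chloroform: +2, hydrogen cyanide: +2, methanol: -2, methane: -4.
Net change = -4 − (+2) = -6.

-6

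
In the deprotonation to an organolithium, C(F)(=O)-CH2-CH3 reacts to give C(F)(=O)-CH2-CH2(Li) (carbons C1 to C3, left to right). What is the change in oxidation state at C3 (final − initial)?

Before: C3 has 1 bond to C, 3 bonds to H → oxidation state -3.
After: C3 has 1 bond to C, 2 bonds to H, 1 bond to Li → oxidation state -3.
Δ = -3 − (-3) = 0, so no net redox change at C3.

0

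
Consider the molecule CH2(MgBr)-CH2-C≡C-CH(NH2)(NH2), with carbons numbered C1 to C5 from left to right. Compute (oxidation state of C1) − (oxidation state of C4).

C1: 1C, 2H, 1Mg → 0 − 2 − 1 = -3
C4: 4C → 0 = 0
Difference: -3 − (0) = -3.

-3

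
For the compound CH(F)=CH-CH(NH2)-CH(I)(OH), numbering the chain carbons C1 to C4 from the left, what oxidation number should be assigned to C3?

C3 has one bond to C (0), one bond to C (0), one bond to N (+1), one bond to H (-1).
Oxidation state = 0 + 0 + 1 − 1 = 0.

0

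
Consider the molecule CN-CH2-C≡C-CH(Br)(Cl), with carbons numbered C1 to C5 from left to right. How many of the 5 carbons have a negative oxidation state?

1

Bonds to more-electronegative neighbours contribute +1 each, bonds to H or metals contribute −1 each, and C–C bonds contribute 0. Tallying each carbon:
C1: 1C, 3N → 0 + 3 = +3
C2: 2C, 2H → 0 − 2 = -2
C3: 4C → 0 = 0
C4: 4C → 0 = 0
C5: 1C, 1H, 1Cl, 1Br → 0 − 1 + 1 + 1 = +1
1 carbon (C2) meets the condition.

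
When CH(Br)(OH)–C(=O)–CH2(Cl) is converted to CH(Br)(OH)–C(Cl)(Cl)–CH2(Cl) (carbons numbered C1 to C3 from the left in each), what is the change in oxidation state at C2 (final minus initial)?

Before: C2 has 2 bonds to C, 2 bonds to O → oxidation state +2.
After: C2 has 2 bonds to C, 2 bonds to Cl → oxidation state +2.
Δ = +2 − (+2) = 0, so no net redox change at C2.

0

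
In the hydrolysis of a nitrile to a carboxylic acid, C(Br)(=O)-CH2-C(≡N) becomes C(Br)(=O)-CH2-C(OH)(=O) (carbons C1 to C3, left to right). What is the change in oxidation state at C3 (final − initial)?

Before: C3 has 1 bond to C, 3 bonds to N → oxidation state +3.
After: C3 has 1 bond to C, 3 bonds to O → oxidation state +3.
Δ = +3 − (+3) = 0, so no net redox change at C3.

0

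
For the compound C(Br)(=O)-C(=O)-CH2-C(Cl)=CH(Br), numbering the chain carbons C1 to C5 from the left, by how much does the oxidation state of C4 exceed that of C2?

C4: 3C, 1Cl → 0 + 1 = +1
C2: 2C, 2O → 0 + 2 = +2
Difference: +1 − (+2) = -1.

-1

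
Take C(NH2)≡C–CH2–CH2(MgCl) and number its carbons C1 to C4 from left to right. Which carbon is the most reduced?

C4

Tallying each carbon's bonds:
C1: 3C, 1N → 0 + 1 = +1
C2: 4C → 0 = 0
C3: 2C, 2H → 0 − 2 = -2
C4: 1C, 2H, 1Mg → 0 − 2 − 1 = -3
The most reduced carbon is C4 at -3.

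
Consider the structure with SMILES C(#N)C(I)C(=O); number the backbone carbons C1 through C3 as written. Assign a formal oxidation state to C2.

0

Bonds to more-electronegative neighbours contribute +1 each, bonds to H or metals contribute −1 each, and C–C bonds contribute 0.
C2 has one bond to C (0), one bond to C (0), one bond to H (-1), one bond to I (+1).
Oxidation state = 0 + 0 − 1 + 1 = 0.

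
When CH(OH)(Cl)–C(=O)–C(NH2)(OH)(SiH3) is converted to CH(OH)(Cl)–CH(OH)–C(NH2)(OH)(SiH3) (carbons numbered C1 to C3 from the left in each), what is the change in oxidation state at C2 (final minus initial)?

-2

Before: C2 has 2 bonds to C, 2 bonds to O → oxidation state +2.
After: C2 has 2 bonds to C, 1 bond to H, 1 bond to O → oxidation state 0.
Δ = 0 − (+2) = -2, so this is a reduction at C2.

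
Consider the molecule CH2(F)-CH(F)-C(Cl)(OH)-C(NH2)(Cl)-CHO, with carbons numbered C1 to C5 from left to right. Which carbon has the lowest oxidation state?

Count +1 for every bond to an atom more electronegative than carbon and −1 for every bond to one less electronegative; C–C bonds are 0. Tallying each carbon:
C1: 1C, 2H, 1F → 0 − 2 + 1 = -1
C2: 2C, 1H, 1F → 0 − 1 + 1 = 0
C3: 2C, 1O, 1Cl → 0 + 1 + 1 = +2
C4: 2C, 1N, 1Cl → 0 + 1 + 1 = +2
C5: 1C, 1H, 2O → 0 − 1 + 2 = +1
The most reduced carbon is C1 at -1.

C1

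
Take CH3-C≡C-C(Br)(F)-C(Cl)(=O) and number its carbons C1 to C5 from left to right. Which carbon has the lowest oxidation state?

C1

Tallying each carbon's bonds:
C1: 1C, 3H → 0 − 3 = -3
C2: 4C → 0 = 0
C3: 4C → 0 = 0
C4: 2C, 1F, 1Br → 0 + 1 + 1 = +2
C5: 1C, 2O, 1Cl → 0 + 2 + 1 = +3
The most reduced carbon is C1 at -3.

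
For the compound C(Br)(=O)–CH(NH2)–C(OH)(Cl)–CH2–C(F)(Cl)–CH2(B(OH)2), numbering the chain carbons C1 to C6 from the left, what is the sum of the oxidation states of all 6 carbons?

+2

Tallying each carbon's bonds:
C1: 1C, 2O, 1Br → 0 + 2 + 1 = +3
C2: 2C, 1H, 1N → 0 − 1 + 1 = 0
C3: 2C, 1O, 1Cl → 0 + 1 + 1 = +2
C4: 2C, 2H → 0 − 2 = -2
C5: 2C, 1F, 1Cl → 0 + 1 + 1 = +2
C6: 1C, 2H, 1B → 0 − 2 − 1 = -3
Sum = +3 + 0 + 2 − 2 + 2 − 3 = +2.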